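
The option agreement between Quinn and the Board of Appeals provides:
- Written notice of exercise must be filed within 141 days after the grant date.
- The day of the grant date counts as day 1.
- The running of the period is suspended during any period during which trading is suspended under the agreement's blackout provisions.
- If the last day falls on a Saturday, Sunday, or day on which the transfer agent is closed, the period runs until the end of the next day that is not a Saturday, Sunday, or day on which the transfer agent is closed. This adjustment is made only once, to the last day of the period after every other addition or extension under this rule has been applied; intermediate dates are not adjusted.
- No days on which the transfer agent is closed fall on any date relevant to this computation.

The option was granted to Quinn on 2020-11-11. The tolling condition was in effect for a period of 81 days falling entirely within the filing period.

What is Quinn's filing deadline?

June 21, 2021

Counting 2020-11-11 as day 1, day 141 is March 31, 2021.
Tolling adds 81 days: March 31, 2021 + 81 days = June 20, 2021.
June 20, 2021 is Sunday. The next qualifying day is June 21, 2021.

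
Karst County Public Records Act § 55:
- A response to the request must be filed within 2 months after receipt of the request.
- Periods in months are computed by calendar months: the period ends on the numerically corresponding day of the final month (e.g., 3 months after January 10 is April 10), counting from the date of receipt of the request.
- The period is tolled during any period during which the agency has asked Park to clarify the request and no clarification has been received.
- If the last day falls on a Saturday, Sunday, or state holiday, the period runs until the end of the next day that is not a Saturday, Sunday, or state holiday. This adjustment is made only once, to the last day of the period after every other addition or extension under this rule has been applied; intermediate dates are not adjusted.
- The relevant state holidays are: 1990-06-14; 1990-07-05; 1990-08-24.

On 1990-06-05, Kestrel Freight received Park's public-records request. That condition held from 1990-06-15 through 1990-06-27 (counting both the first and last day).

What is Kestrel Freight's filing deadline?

August 20, 1990

2 months after 1990-06-05 is August 5, 1990.
From June 15, 1990 through June 27, 1990 inclusive is 13 days; tolling adds 13 days: August 5, 1990 + 13 days = August 18, 1990.
August 18, 1990 is Saturday; August 19, 1990 is Sunday. The next qualifying day is August 20, 1990.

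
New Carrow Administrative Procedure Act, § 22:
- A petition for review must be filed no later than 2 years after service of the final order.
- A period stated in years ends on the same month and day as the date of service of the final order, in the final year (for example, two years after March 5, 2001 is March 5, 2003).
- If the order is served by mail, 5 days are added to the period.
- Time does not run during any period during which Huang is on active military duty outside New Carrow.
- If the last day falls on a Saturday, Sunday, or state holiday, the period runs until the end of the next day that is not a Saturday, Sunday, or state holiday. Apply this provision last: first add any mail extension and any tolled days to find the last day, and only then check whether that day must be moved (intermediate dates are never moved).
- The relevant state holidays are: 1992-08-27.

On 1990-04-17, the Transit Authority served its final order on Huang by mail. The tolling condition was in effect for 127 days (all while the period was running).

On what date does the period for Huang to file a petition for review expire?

August 28, 1992

2 years after 1990-04-17 is April 17, 1992.
Service was by mail, adding 5 days: April 17, 1992 + 5 days = April 22, 1992.
Tolling adds 127 days: April 22, 1992 + 127 days = August 27, 1992.
August 27, 1992 is a listed holiday. The next qualifying day is August 28, 1992.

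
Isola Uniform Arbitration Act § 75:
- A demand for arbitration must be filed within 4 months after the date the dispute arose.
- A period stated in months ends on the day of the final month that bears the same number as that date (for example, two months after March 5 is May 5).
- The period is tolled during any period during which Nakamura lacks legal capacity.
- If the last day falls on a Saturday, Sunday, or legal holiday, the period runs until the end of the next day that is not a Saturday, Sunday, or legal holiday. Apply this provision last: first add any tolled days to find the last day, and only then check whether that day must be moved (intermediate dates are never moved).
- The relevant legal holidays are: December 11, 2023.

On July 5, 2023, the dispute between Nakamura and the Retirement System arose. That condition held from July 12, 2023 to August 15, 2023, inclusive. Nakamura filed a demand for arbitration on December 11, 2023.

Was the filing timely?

4 months after July 5, 2023 is November 5, 2023.
From July 12, 2023 through August 15, 2023 inclusive is 35 days; tolling adds 35 days: November 5, 2023 + 35 days = December 10, 2023.
December 10, 2023 is Sunday; December 11, 2023 is a listed holiday. The next qualifying day is December 12, 2023.
The deadline is December 12, 2023; the filing on December 11, 2023 is on or before that date.

Yes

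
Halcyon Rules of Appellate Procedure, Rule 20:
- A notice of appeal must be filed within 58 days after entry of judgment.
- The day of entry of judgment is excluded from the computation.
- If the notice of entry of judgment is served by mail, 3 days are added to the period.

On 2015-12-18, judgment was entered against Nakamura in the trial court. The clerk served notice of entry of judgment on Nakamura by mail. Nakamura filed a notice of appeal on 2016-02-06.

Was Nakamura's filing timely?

Yes

58 days after 2015-12-18 is February 14, 2016.
Service was by mail, adding 3 days: February 14, 2016 + 3 days = February 17, 2016.
The deadline is February 17, 2016; the filing on February 6, 2016 is on or before that date.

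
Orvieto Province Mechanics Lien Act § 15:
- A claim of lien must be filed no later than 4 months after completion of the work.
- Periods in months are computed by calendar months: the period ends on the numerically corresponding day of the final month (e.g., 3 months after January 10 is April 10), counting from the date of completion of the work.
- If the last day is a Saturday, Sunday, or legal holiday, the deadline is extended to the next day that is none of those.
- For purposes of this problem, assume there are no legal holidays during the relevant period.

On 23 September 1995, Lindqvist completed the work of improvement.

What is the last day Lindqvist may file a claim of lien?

4 months after 23 September 1995 is January 23, 1996.
January 23, 1996 is a Tuesday and not a legal holiday, so no extension applies.

January 23, 1996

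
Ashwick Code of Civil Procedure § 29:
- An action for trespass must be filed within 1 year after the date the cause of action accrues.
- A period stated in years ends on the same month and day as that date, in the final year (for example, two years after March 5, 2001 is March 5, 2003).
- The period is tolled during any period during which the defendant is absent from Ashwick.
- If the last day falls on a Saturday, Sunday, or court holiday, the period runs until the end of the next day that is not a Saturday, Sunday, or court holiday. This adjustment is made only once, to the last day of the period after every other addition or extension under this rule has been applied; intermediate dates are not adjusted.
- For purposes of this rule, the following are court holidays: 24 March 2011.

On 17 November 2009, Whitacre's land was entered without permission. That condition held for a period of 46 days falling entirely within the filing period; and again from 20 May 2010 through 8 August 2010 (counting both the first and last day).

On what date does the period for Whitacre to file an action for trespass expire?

1 year after 17 November 2009 is November 17, 2010.
Tolling adds 46 days: November 17, 2010 + 46 days = January 2, 2011.
From May 20, 2010 through August 8, 2010 inclusive is 81 days; tolling adds 81 days: January 2, 2011 + 81 days = March 24, 2011.
March 24, 2011 is a listed holiday. The next qualifying day is March 25, 2011.

March 25, 2011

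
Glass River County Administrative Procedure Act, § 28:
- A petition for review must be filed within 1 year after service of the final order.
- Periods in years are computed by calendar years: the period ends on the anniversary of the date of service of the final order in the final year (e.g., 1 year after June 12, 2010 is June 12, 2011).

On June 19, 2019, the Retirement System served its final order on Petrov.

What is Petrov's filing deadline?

June 19, 2020

1 year after June 19, 2019 is June 19, 2020.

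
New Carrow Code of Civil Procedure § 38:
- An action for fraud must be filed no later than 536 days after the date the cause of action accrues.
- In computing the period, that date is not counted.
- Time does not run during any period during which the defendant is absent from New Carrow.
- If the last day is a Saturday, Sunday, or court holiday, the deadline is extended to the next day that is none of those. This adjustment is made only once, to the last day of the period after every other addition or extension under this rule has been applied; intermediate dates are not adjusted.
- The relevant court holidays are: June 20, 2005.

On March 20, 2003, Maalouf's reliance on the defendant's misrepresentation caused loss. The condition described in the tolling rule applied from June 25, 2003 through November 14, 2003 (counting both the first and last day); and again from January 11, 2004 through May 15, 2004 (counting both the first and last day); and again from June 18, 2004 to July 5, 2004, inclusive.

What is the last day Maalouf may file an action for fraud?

536 days after March 20, 2003 is September 6, 2004.
From June 25, 2003 through November 14, 2003 inclusive is 143 days; tolling adds 143 days: September 6, 2004 + 143 days = January 27, 2005.
From January 11, 2004 through May 15, 2004 inclusive is 126 days; tolling adds 126 days: January 27, 2005 + 126 days = June 2, 2005.
From June 18, 2004 through July 5, 2004 inclusive is 18 days; tolling adds 18 days: June 2, 2005 + 18 days = June 20, 2005.
June 20, 2005 is a listed holiday. The next qualifying day is June 21, 2005.

June 21, 2005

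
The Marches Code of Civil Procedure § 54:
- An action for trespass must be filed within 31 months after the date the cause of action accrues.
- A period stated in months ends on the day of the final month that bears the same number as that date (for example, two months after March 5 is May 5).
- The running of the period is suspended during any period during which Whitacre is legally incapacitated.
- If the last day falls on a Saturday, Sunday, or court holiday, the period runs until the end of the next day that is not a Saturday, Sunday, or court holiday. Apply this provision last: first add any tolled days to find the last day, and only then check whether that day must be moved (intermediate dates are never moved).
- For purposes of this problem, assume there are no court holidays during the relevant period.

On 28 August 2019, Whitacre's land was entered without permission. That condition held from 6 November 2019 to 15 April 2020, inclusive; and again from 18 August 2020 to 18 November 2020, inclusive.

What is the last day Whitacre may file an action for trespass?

31 months after 28 August 2019 is March 28, 2022.
From November 6, 2019 through April 15, 2020 inclusive is 162 days; tolling adds 162 days: March 28, 2022 + 162 days = September 6, 2022.
From August 18, 2020 through November 18, 2020 inclusive is 93 days; tolling adds 93 days: September 6, 2022 + 93 days = December 8, 2022.
December 8, 2022 is a Thursday and not a court holiday, so no extension applies.

December 8, 2022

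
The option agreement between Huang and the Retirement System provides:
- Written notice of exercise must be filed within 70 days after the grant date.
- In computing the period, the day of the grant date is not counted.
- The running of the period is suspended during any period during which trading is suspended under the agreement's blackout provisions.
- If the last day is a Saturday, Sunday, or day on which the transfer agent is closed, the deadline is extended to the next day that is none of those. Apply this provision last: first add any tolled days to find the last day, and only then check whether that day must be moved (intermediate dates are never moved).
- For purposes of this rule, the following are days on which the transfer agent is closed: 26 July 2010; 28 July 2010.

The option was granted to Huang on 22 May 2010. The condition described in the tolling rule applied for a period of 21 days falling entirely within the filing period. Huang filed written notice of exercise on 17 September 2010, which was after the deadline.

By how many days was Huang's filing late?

70 days after 22 May 2010 is July 31, 2010.
Tolling adds 21 days: July 31, 2010 + 21 days = August 21, 2010.
August 21, 2010 is Saturday; August 22, 2010 is Sunday. The next qualifying day is August 23, 2010.
The deadline is August 23, 2010; from August 23, 2010 to September 17, 2010 is 25 days.

25 days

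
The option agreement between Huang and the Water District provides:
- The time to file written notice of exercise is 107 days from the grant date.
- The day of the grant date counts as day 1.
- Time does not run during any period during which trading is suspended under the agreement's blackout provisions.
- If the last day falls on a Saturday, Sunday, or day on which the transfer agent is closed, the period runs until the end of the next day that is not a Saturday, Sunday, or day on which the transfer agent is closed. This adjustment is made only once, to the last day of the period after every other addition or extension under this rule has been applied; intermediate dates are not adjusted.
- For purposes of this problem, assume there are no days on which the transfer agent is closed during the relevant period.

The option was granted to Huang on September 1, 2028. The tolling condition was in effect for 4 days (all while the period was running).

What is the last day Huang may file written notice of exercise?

December 20, 2028

Counting September 1, 2028 as day 1, day 107 is December 16, 2028.
Tolling adds 4 days: December 16, 2028 + 4 days = December 20, 2028.
December 20, 2028 is a Wednesday and not a day on which the transfer agent is closed, so no extension applies.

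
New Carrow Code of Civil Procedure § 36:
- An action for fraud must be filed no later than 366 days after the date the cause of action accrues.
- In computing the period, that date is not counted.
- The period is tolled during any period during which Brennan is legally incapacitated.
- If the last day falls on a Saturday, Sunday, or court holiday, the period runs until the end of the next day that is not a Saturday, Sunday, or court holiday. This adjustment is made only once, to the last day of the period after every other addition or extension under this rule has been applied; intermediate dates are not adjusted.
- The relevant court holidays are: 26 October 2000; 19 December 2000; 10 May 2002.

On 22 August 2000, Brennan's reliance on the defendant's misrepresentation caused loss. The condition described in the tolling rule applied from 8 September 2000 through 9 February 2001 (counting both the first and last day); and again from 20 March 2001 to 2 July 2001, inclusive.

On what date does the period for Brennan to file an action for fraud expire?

366 days after 22 August 2000 is August 23, 2001.
From September 8, 2000 through February 9, 2001 inclusive is 155 days; tolling adds 155 days: August 23, 2001 + 155 days = January 25, 2002.
From March 20, 2001 through July 2, 2001 inclusive is 105 days; tolling adds 105 days: January 25, 2002 + 105 days = May 10, 2002.
May 10, 2002 is a listed holiday; May 11, 2002 is Saturday; May 12, 2002 is Sunday. The next qualifying day is May 13, 2002.

May 13, 2002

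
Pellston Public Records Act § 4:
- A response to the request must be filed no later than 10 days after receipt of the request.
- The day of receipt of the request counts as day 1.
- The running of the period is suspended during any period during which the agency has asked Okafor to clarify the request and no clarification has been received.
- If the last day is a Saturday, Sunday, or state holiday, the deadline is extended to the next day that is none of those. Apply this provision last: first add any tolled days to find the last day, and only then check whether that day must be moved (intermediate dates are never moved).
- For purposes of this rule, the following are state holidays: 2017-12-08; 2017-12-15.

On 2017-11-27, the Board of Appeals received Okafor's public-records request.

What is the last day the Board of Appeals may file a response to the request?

December 6, 2017

Counting 2017-11-27 as day 1, day 10 is December 6, 2017.
December 6, 2017 is a Wednesday and not a state holiday, so no extension applies.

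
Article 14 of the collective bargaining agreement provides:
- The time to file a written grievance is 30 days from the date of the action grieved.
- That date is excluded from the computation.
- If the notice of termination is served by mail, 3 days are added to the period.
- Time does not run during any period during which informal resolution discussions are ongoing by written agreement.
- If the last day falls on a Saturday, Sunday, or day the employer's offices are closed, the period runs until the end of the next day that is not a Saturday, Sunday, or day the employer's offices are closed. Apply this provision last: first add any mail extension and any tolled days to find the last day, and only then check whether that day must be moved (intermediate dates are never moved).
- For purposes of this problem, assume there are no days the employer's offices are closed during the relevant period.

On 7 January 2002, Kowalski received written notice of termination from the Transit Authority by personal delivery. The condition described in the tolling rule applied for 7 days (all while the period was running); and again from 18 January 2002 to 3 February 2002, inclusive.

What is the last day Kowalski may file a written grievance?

March 4, 2002

30 days after 7 January 2002 is February 6, 2002.
Service was not by mail, so no mail extension applies.
Tolling adds 7 days: February 6, 2002 + 7 days = February 13, 2002.
From January 18, 2002 through February 3, 2002 inclusive is 17 days; tolling adds 17 days: February 13, 2002 + 17 days = March 2, 2002.
March 2, 2002 is Saturday; March 3, 2002 is Sunday. The next qualifying day is March 4, 2002.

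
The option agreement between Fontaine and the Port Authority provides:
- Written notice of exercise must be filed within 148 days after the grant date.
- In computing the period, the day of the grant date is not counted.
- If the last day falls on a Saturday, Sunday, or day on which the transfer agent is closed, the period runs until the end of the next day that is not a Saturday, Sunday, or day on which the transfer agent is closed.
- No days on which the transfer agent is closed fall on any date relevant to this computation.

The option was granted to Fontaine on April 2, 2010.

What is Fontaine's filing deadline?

148 days after April 2, 2010 is August 28, 2010.
August 28, 2010 is Saturday; August 29, 2010 is Sunday. The next qualifying day is August 30, 2010.

August 30, 2010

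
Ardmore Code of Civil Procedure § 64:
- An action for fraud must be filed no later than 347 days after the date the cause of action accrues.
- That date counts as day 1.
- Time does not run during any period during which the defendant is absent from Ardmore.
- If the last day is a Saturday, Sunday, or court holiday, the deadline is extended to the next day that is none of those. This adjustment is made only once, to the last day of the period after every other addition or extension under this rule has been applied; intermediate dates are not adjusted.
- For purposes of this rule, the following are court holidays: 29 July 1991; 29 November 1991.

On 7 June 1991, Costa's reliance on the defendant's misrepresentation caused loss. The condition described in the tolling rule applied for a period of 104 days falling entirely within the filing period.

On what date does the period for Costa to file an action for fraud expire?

Counting 7 June 1991 as day 1, day 347 is May 18, 1992.
Tolling adds 104 days: May 18, 1992 + 104 days = August 30, 1992.
August 30, 1992 is Sunday. The next qualifying day is August 31, 1992.

August 31, 1992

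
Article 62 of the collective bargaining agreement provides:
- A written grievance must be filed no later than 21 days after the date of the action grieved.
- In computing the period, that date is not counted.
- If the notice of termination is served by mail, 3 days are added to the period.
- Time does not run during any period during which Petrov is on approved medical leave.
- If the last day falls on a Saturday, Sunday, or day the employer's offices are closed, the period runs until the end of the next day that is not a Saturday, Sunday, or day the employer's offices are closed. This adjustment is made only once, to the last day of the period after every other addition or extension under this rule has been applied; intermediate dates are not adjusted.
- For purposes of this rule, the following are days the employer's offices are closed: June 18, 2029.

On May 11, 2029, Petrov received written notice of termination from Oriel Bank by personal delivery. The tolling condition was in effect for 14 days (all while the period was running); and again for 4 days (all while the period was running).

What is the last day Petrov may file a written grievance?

June 19, 2029

21 days after May 11, 2029 is June 1, 2029.
Service was not by mail, so no mail extension applies.
Tolling adds 14 days: June 1, 2029 + 14 days = June 15, 2029.
Tolling adds 4 days: June 15, 2029 + 4 days = June 19, 2029.
June 19, 2029 is a Tuesday and not a day the employer's offices are closed, so no extension applies.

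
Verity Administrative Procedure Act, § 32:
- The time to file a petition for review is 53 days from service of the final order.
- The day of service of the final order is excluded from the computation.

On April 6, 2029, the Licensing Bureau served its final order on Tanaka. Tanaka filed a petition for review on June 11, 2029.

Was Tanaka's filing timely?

53 days after April 6, 2029 is May 29, 2029.
The deadline is May 29, 2029; the filing on June 11, 2029 is after that date.

No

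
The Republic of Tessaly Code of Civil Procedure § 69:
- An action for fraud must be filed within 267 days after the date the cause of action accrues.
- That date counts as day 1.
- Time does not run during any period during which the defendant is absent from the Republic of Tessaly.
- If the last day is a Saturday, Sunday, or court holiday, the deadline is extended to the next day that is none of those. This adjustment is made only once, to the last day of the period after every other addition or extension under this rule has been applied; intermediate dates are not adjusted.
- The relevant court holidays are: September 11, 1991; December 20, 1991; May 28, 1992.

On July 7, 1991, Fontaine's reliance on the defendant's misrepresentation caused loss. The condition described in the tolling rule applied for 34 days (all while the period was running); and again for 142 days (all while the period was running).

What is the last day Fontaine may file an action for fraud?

September 21, 1992

Counting July 7, 1991 as day 1, day 267 is March 29, 1992.
Tolling adds 34 days: March 29, 1992 + 34 days = May 2, 1992.
Tolling adds 142 days: May 2, 1992 + 142 days = September 21, 1992.
September 21, 1992 is a Monday and not a court holiday, so no extension applies.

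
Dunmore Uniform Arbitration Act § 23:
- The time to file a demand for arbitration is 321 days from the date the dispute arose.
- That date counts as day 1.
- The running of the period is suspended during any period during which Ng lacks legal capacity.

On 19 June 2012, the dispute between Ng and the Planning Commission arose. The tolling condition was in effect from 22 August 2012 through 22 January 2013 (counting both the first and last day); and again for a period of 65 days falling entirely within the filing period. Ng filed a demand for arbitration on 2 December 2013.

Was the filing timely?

Counting 19 June 2012 as day 1, day 321 is May 5, 2013.
From August 22, 2012 through January 22, 2013 inclusive is 154 days; tolling adds 154 days: May 5, 2013 + 154 days = October 6, 2013.
Tolling adds 65 days: October 6, 2013 + 65 days = December 10, 2013.
The deadline is December 10, 2013; the filing on December 2, 2013 is on or before that date.

Yes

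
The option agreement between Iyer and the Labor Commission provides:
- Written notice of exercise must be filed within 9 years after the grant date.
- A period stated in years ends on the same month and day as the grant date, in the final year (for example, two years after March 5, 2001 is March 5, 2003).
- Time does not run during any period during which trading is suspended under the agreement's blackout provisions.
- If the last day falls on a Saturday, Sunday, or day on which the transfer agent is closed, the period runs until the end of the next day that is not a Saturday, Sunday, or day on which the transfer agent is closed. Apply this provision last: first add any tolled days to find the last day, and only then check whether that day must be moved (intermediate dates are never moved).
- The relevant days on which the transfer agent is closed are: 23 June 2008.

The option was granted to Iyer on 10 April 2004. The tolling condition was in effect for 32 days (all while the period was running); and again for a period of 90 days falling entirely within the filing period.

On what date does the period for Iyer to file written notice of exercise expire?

9 years after 10 April 2004 is April 10, 2013.
Tolling adds 32 days: April 10, 2013 + 32 days = May 12, 2013.
Tolling adds 90 days: May 12, 2013 + 90 days = August 10, 2013.
August 10, 2013 is Saturday; August 11, 2013 is Sunday. The next qualifying day is August 12, 2013.

August 12, 2013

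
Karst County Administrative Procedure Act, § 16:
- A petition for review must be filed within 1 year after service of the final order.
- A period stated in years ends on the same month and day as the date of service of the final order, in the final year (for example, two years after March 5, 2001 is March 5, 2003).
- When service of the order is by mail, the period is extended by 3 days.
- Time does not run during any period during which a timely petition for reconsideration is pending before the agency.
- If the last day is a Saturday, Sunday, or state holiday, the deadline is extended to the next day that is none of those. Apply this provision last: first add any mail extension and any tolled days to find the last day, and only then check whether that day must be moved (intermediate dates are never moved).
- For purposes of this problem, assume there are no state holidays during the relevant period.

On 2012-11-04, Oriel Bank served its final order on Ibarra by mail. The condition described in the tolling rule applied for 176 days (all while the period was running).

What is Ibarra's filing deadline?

1 year after 2012-11-04 is November 4, 2013.
Service was by mail, adding 3 days: November 4, 2013 + 3 days = November 7, 2013.
Tolling adds 176 days: November 7, 2013 + 176 days = May 2, 2014.
May 2, 2014 is a Friday and not a state holiday, so no extension applies.

May 2, 2014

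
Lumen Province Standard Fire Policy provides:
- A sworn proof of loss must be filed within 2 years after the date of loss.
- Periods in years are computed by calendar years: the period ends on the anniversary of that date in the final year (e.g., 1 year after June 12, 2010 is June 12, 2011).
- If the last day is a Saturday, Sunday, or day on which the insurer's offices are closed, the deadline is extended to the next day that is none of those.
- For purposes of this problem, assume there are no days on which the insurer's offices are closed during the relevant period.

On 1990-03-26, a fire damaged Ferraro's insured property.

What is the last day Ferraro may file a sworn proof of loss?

March 26, 1992

2 years after 1990-03-26 is March 26, 1992.
March 26, 1992 is a Thursday and not a day on which the insurer's offices are closed, so no extension applies.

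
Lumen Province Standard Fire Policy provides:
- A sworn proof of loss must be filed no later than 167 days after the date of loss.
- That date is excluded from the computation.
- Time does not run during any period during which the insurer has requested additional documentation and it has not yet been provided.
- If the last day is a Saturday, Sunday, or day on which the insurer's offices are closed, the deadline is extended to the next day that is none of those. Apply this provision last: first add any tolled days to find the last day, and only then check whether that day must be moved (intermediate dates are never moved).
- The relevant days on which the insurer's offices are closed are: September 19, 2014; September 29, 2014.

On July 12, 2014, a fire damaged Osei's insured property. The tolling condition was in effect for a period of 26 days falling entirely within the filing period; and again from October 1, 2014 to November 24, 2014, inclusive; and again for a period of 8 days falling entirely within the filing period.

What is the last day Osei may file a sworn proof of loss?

March 25, 2015

167 days after July 12, 2014 is December 26, 2014.
Tolling adds 26 days: December 26, 2014 + 26 days = January 21, 2015.
From October 1, 2014 through November 24, 2014 inclusive is 55 days; tolling adds 55 days: January 21, 2015 + 55 days = March 17, 2015.
Tolling adds 8 days: March 17, 2015 + 8 days = March 25, 2015.
March 25, 2015 is a Wednesday and not a day on which the insurer's offices are closed, so no extension applies.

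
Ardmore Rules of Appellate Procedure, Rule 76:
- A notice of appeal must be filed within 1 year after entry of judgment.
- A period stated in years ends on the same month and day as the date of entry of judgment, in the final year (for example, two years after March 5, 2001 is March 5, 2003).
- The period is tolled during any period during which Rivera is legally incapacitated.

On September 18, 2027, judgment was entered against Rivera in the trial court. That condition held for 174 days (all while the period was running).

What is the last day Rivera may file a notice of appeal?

1 year after September 18, 2027 is September 18, 2028.
Tolling adds 174 days: September 18, 2028 + 174 days = March 11, 2029.

March 11, 2029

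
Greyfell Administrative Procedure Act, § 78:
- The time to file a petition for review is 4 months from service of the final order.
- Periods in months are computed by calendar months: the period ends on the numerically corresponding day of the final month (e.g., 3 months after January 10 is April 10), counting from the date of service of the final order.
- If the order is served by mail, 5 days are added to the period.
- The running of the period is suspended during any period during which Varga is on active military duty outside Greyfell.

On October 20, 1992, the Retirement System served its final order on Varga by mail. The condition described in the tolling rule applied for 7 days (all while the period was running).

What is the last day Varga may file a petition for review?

4 months after October 20, 1992 is February 20, 1993.
Service was by mail, adding 5 days: February 20, 1993 + 5 days = February 25, 1993.
Tolling adds 7 days: February 25, 1993 + 7 days = March 4, 1993.

March 4, 1993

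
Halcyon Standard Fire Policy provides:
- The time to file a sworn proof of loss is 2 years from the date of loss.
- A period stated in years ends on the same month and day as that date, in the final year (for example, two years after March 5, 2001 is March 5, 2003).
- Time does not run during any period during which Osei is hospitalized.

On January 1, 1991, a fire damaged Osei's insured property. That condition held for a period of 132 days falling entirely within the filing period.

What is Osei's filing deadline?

May 13, 1993

2 years after January 1, 1991 is January 1, 1993.
Tolling adds 132 days: January 1, 1993 + 132 days = May 13, 1993.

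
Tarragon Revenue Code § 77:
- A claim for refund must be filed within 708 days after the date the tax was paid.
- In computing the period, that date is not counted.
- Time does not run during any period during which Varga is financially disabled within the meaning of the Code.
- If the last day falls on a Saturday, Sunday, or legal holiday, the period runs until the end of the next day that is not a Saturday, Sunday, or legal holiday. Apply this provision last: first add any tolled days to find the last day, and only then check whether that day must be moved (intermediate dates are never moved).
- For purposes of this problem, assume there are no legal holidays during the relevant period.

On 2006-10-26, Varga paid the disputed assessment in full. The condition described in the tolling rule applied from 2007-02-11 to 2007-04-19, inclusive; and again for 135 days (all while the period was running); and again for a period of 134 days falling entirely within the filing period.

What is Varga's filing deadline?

September 7, 2009

708 days after 2006-10-26 is October 3, 2008.
From February 11, 2007 through April 19, 2007 inclusive is 68 days; tolling adds 68 days: October 3, 2008 + 68 days = December 10, 2008.
Tolling adds 135 days: December 10, 2008 + 135 days = April 24, 2009.
Tolling adds 134 days: April 24, 2009 + 134 days = September 5, 2009.
September 5, 2009 is Saturday; September 6, 2009 is Sunday. The next qualifying day is September 7, 2009.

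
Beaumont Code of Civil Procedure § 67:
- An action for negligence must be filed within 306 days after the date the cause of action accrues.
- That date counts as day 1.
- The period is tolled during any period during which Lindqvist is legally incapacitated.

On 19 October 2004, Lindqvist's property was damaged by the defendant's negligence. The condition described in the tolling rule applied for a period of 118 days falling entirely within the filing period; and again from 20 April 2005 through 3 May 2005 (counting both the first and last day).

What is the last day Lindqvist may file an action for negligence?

December 30, 2005

Counting 19 October 2004 as day 1, day 306 is August 20, 2005.
Tolling adds 118 days: August 20, 2005 + 118 days = December 16, 2005.
From April 20, 2005 through May 3, 2005 inclusive is 14 days; tolling adds 14 days: December 16, 2005 + 14 days = December 30, 2005.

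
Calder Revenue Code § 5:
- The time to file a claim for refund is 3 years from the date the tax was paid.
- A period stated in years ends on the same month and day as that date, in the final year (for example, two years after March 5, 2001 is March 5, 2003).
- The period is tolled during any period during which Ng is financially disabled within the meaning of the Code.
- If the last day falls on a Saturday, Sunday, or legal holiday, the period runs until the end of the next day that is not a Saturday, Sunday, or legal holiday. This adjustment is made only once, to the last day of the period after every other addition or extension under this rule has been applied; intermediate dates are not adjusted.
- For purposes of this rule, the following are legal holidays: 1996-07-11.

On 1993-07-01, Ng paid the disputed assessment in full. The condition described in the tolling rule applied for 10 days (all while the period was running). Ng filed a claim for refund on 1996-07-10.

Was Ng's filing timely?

3 years after 1993-07-01 is July 1, 1996.
Tolling adds 10 days: July 1, 1996 + 10 days = July 11, 1996.
July 11, 1996 is a listed holiday. The next qualifying day is July 12, 1996.
The deadline is July 12, 1996; the filing on July 10, 1996 is on or before that date.

Yes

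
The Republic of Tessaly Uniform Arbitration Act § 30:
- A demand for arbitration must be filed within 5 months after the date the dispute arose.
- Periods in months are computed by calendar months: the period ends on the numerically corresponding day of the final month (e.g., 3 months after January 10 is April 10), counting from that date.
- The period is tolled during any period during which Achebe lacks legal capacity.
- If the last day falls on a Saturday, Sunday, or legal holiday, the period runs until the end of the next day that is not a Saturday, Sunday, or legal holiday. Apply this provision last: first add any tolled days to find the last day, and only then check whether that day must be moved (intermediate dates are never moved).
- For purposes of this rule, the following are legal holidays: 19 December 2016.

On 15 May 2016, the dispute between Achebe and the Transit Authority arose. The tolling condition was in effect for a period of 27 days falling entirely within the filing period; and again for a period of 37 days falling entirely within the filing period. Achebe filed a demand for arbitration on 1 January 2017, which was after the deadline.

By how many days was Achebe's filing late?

12 days

5 months after 15 May 2016 is October 15, 2016.
Tolling adds 27 days: October 15, 2016 + 27 days = November 11, 2016.
Tolling adds 37 days: November 11, 2016 + 37 days = December 18, 2016.
December 18, 2016 is Sunday; December 19, 2016 is a listed holiday. The next qualifying day is December 20, 2016.
The deadline is December 20, 2016; from December 20, 2016 to January 1, 2017 is 12 days.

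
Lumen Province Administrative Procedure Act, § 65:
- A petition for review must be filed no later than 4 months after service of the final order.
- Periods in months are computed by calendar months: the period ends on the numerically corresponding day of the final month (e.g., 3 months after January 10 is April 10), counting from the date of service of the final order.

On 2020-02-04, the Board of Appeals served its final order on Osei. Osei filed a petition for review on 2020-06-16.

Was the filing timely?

4 months after 2020-02-04 is June 4, 2020.
The deadline is June 4, 2020; the filing on June 16, 2020 is after that date.

No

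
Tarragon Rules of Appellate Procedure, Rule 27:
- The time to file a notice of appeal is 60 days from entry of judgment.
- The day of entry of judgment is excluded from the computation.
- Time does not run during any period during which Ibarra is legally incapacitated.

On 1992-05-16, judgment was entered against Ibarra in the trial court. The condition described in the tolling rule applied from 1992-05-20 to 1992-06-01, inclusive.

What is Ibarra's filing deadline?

60 days after 1992-05-16 is July 15, 1992.
From May 20, 1992 through June 1, 1992 inclusive is 13 days; tolling adds 13 days: July 15, 1992 + 13 days = July 28, 1992.

July 28, 1992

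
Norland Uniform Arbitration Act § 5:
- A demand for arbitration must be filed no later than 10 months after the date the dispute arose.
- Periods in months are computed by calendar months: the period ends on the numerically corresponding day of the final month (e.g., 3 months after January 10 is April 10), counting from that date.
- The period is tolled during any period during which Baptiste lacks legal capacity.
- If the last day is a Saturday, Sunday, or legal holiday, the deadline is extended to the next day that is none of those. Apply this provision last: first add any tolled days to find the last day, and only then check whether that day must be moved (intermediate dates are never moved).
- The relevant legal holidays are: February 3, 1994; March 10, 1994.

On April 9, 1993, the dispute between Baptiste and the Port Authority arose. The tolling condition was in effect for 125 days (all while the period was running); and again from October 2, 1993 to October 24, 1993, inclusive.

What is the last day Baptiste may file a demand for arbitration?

July 7, 1994

10 months after April 9, 1993 is February 9, 1994.
Tolling adds 125 days: February 9, 1994 + 125 days = June 14, 1994.
From October 2, 1993 through October 24, 1993 inclusive is 23 days; tolling adds 23 days: June 14, 1994 + 23 days = July 7, 1994.
July 7, 1994 is a Thursday and not a legal holiday, so no extension applies.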